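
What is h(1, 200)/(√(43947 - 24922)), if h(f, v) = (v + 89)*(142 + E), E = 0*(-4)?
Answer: 41038*√761/3805 ≈ 297.53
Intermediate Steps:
E = 0
h(f, v) = 12638 + 142*v (h(f, v) = (v + 89)*(142 + 0) = (89 + v)*142 = 12638 + 142*v)
h(1, 200)/(√(43947 - 24922)) = (12638 + 142*200)/(√(43947 - 24922)) = (12638 + 28400)/(√19025) = 41038/((5*√761)) = 41038*(√761/3805) = 41038*√761/3805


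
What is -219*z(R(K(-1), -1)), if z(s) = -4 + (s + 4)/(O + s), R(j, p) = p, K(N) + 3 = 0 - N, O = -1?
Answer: 2409/2 ≈ 1204.5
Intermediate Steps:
K(N) = -3 - N (K(N) = -3 + (0 - N) = -3 - N)
z(s) = -4 + (4 + s)/(-1 + s) (z(s) = -4 + (s + 4)/(-1 + s) = -4 + (4 + s)/(-1 + s))
-219*z(R(K(-1), -1)) = -219*(8 - 3*(-1))/(-1 - 1) = -219*(8 + 3)/(-2) = -(-219)*11/2 = -219*(-11/2) = 2409/2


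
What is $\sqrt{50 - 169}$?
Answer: $i \sqrt{119} \approx 10.909 i$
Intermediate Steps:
$\sqrt{50 - 169} = \sqrt{-119} = i \sqrt{119}$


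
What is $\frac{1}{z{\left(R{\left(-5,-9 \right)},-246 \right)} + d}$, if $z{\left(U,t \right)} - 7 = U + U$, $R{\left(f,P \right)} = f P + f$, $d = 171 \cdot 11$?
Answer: $\frac{1}{1968} \approx 0.00050813$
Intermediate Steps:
$d = 1881$
$R{\left(f,P \right)} = f + P f$ ($R{\left(f,P \right)} = P f + f = f + P f$)
$z{\left(U,t \right)} = 7 + 2 U$ ($z{\left(U,t \right)} = 7 + \left(U + U\right) = 7 + 2 U$)
$\frac{1}{z{\left(R{\left(-5,-9 \right)},-246 \right)} + d} = \frac{1}{\left(7 + 2 \left(- 5 \left(1 - 9\right)\right)\right) + 1881} = \frac{1}{\left(7 + 2 \left(\left(-5\right) \left(-8\right)\right)\right) + 1881} = \frac{1}{\left(7 + 2 \cdot 40\right) + 1881} = \frac{1}{\left(7 + 80\right) + 1881} = \frac{1}{87 + 1881} = \frac{1}{1968}$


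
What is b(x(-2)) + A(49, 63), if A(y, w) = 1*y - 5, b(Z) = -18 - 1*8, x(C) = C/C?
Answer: 18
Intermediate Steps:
x(C) = 1
b(Z) = -26 (b(Z) = -18 - 8 = -26)
A(y, w) = -5 + y (A(y, w) = y - 5 = -5 + y)
b(x(-2)) + A(49, 63) = -26 + (-5 + 49) = -26 + 44 = 18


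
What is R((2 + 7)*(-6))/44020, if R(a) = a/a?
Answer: 1/44020 ≈ 2.2717e-5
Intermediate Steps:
R(a) = 1
R((2 + 7)*(-6))/44020 = 1/44020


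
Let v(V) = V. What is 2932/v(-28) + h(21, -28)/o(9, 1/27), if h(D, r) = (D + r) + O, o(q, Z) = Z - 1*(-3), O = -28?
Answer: -66721/574 ≈ -116.24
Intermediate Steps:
o(q, Z) = 3 + Z (o(q, Z) = Z + 3 = 3 + Z)
h(D, r) = -28 + D + r (h(D, r) = (D + r) - 28 = -28 + D + r)
2932/v(-28) + h(21, -28)/o(9, 1/27) = 2932/(-28) + (-28 + 21 - 28)/(3 + 1/27) = 2932*(-1/28) - 35/(3 + 1/27) = -733/7 - 35/82/27 = -733/7 - 35*27/82 = -733/7 - 945/82 = -66721/574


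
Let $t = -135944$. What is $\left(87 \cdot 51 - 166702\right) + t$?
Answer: $-298209$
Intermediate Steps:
$\left(87 \cdot 51 - 166702\right) + t = \left(87 \cdot 51 - 166702\right) - 135944 = \left(4437 - 166702\right) - 135944 = -162265 - 135944 = -298209$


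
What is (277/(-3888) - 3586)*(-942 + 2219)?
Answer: -17804757665/3888 ≈ -4.5794e+6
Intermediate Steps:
(277/(-3888) - 3586)*(-942 + 2219) = (277*(-1/3888) - 3586)*1277 = (-277/3888 - 3586)*1277 = -13942645/3888*1277 = -17804757665/3888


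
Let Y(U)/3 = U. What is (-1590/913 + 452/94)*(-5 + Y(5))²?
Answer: 13160800/42911 ≈ 306.70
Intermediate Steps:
Y(U) = 3*U
(-1590/913 + 452/94)*(-5 + Y(5))² = (-1590/913 + 452/94)*(-5 + 3*5)² = (-1590*1/913 + 452*(1/94))*(-5 + 15)² = (-1590/913 + 226/47)*10² = (131608/42911)*100 = 13160800/42911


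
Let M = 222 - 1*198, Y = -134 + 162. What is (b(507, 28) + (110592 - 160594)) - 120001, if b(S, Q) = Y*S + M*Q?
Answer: -155135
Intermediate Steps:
Y = 28
M = 24 (M = 222 - 198 = 24)
b(S, Q) = 24*Q + 28*S (b(S, Q) = 28*S + 24*Q = 24*Q + 28*S)
(b(507, 28) + (110592 - 160594)) - 120001 = ((24*28 + 28*507) + (110592 - 160594)) - 120001 = ((672 + 14196) - 50002) - 120001 = (14868 - 50002) - 120001 = -35134 - 120001 = -155135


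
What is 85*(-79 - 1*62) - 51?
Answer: -12036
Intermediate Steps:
85*(-79 - 1*62) - 51 = 85*(-79 - 62) - 51 = 85*(-141) - 51 = -11985 - 51 = -12036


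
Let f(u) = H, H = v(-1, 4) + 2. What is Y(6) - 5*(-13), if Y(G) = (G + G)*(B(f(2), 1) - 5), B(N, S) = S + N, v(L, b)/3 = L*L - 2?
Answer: 5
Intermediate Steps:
v(L, b) = -6 + 3*L² (v(L, b) = 3*(L*L - 2) = 3*(L² - 2) = 3*(-2 + L²) = -6 + 3*L²)
H = -1 (H = (-6 + 3*(-1)²) + 2 = (-6 + 3*1) + 2 = (-6 + 3) + 2 = -3 + 2 = -1)
f(u) = -1
B(N, S) = N + S
Y(G) = -10*G (Y(G) = (G + G)*((-1 + 1) - 5) = (2*G)*(0 - 5) = (2*G)*(-5) = -10*G)
Y(6) - 5*(-13) = -10*6 - 5*(-13) = -60 + 65 = 5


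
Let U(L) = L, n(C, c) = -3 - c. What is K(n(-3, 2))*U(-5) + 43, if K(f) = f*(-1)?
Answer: 18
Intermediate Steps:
K(f) = -f
K(n(-3, 2))*U(-5) + 43 = -(-3 - 1*2)*(-5) + 43 = -(-3 - 2)*(-5) + 43 = -1*(-5)*(-5) + 43 = 5*(-5) + 43 = -25 + 43 = 18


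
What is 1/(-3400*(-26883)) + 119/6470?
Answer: 1087686827/59137223400 ≈ 0.018393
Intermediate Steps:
1/(-3400*(-26883)) + 119/6470 = -1/3400*(-1/26883) + 119*(1/6470) = 1/91402200 + 119/6470 = 1087686827/59137223400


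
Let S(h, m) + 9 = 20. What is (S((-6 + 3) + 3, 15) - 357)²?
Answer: 119716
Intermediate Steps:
S(h, m) = 11 (S(h, m) = -9 + 20 = 11)
(S((-6 + 3) + 3, 15) - 357)² = (11 - 357)² = (-346)² = 119716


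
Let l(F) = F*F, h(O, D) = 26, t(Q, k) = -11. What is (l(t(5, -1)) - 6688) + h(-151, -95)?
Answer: -6541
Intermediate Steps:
l(F) = F²
(l(t(5, -1)) - 6688) + h(-151, -95) = ((-11)² - 6688) + 26 = (121 - 6688) + 26 = -6567 + 26 = -6541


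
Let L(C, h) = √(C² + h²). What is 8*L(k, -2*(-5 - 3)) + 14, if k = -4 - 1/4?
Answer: 14 + 2*√4385 ≈ 146.44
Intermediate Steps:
k = -17/4 (k = -4 - 1*¼ = -4 - ¼ = -17/4 ≈ -4.2500)
8*L(k, -2*(-5 - 3)) + 14 = 8*√((-17/4)² + (-2*(-5 - 3))²) + 14 = 8*√(289/16 + (-2*(-8))²) + 14 = 8*√(289/16 + 16²) + 14 = 8*√(289/16 + 256) + 14 = 8*√(4385/16) + 14 = 8*(√4385/4) + 14 = 2*√4385 + 14 = 14 + 2*√4385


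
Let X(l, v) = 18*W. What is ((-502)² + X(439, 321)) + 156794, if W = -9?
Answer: 408636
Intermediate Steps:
X(l, v) = -162 (X(l, v) = 18*(-9) = -162)
((-502)² + X(439, 321)) + 156794 = ((-502)² - 162) + 156794 = (252004 - 162) + 156794 = 251842 + 156794 = 408636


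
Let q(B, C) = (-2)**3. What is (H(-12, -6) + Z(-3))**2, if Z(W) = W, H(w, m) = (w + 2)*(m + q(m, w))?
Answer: 18769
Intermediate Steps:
q(B, C) = -8
H(w, m) = (-8 + m)*(2 + w) (H(w, m) = (w + 2)*(m - 8) = (2 + w)*(-8 + m) = (-8 + m)*(2 + w))
(H(-12, -6) + Z(-3))**2 = ((-16 - 8*(-12) + 2*(-6) - 6*(-12)) - 3)**2 = ((-16 + 96 - 12 + 72) - 3)**2 = (140 - 3)**2 = 137**2 = 18769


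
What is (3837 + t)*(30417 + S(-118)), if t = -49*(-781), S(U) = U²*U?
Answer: -67900767190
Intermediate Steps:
S(U) = U³
t = 38269
(3837 + t)*(30417 + S(-118)) = (3837 + 38269)*(30417 + (-118)³) = 42106*(30417 - 1643032) = 42106*(-1612615) = -67900767190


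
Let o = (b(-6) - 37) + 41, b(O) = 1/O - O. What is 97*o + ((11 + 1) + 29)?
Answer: 5969/6 ≈ 994.83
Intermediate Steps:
o = 59/6 (o = ((1/(-6) - 1*(-6)) - 37) + 41 = ((-⅙ + 6) - 37) + 41 = (35/6 - 37) + 41 = -187/6 + 41 = 59/6 ≈ 9.8333)
97*o + ((11 + 1) + 29) = 97*(59/6) + ((11 + 1) + 29) = 5723/6 + (12 + 29) = 5723/6 + 41 = 5969/6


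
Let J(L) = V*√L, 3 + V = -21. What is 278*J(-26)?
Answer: -6672*I*√26 ≈ -34021.0*I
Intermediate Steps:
V = -24 (V = -3 - 21 = -24)
J(L) = -24*√L
278*J(-26) = 278*(-24*I*√26) = -6672*I*√26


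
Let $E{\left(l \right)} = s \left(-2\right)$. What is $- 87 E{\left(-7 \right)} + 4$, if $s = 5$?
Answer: $874$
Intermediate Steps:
$E{\left(l \right)} = -10$ ($E{\left(l \right)} = 5 \left(-2\right) = -10$)
$- 87 E{\left(-7 \right)} + 4 = \left(-87\right) \left(-10\right) + 4 = 870 + 4 = 874$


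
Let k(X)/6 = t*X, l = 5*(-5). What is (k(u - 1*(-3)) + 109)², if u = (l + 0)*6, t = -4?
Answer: 13227769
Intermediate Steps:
l = -25
u = -150 (u = (-25 + 0)*6 = -25*6 = -150)
k(X) = -24*X (k(X) = 6*(-4*X) = -24*X)
(k(u - 1*(-3)) + 109)² = (-24*(-150 - 1*(-3)) + 109)² = (-24*(-150 + 3) + 109)² = (-24*(-147) + 109)² = (3528 + 109)² = 3637² = 13227769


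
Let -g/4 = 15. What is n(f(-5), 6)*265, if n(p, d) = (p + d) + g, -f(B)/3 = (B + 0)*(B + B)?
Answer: -54060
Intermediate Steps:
f(B) = -6*B² (f(B) = -3*(B + 0)*(B + B) = -3*B*2*B = -6*B²)
g = -60 (g = -4*15 = -60)
n(p, d) = -60 + d + p (n(p, d) = (p + d) - 60 = (d + p) - 60 = -60 + d + p)
n(f(-5), 6)*265 = (-60 + 6 - 6*(-5)²)*265 = (-60 + 6 - 6*25)*265 = (-60 + 6 - 150)*265 = -204*265 = -54060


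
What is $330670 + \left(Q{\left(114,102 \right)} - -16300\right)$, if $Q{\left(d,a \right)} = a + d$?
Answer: $347186$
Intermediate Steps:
$330670 + \left(Q{\left(114,102 \right)} - -16300\right) = 330670 + \left(\left(102 + 114\right) - -16300\right) = 330670 + \left(216 + 16300\right) = 330670 + 16516 = 347186$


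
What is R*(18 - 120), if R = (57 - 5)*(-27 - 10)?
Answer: 196248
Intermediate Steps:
R = -1924 (R = 52*(-37) = -1924)
R*(18 - 120) = -1924*(18 - 120) = -1924*(-102) = 196248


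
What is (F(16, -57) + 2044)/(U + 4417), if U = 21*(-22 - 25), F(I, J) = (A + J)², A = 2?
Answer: 5069/3430 ≈ 1.4778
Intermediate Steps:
F(I, J) = (2 + J)²
U = -987 (U = 21*(-47) = -987)
(F(16, -57) + 2044)/(U + 4417) = ((2 - 57)² + 2044)/(-987 + 4417) = ((-55)² + 2044)/3430 = (3025 + 2044)*(1/3430) = 5069*(1/3430) = 5069/3430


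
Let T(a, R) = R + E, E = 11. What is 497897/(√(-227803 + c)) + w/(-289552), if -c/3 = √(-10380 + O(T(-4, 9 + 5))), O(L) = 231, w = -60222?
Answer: 30111/144776 + 497897/√(-227803 - 3*I*√10149) ≈ 0.89998 + 1043.2*I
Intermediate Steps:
T(a, R) = 11 + R (T(a, R) = R + 11 = 11 + R)
c = -3*I*√10149 (c = -3*√(-10380 + 231) = -3*I*√10149 ≈ -302.23*I)
497897/(√(-227803 + c)) + w/(-289552) = 497897/(√(-227803 - 3*I*√10149)) - 60222/(-289552) = 497897/√(-227803 - 3*I*√10149) - 60222*(-1/289552) = 497897/√(-227803 - 3*I*√10149) + 30111/144776 = 30111/144776 + 497897/√(-227803 - 3*I*√10149)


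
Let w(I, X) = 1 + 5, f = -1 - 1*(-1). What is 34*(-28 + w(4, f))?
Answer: -748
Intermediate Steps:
f = 0 (f = -1 + 1 = 0)
w(I, X) = 6
34*(-28 + w(4, f)) = 34*(-28 + 6) = 34*(-22) = -748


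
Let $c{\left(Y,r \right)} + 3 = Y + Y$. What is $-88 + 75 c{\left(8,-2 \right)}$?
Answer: $887$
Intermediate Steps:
$c{\left(Y,r \right)} = -3 + 2 Y$ ($c{\left(Y,r \right)} = -3 + \left(Y + Y\right) = -3 + 2 Y$)
$-88 + 75 c{\left(8,-2 \right)} = -88 + 75 \left(-3 + 2 \cdot 8\right) = -88 + 75 \left(-3 + 16\right) = -88 + 75 \cdot 13 = -88 + 975 = 887$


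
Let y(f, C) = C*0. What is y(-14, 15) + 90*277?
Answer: 24930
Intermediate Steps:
y(f, C) = 0
y(-14, 15) + 90*277 = 0 + 90*277 = 0 + 24930 = 24930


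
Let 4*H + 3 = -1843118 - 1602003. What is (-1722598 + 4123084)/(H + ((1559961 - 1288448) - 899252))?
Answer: -400081/248170 ≈ -1.6121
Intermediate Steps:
H = -861281 (H = -¾ + (-1843118 - 1602003)/4 = -¾ + (¼)*(-3445121) = -¾ - 3445121/4 = -861281)
(-1722598 + 4123084)/(H + ((1559961 - 1288448) - 899252)) = (-1722598 + 4123084)/(-861281 + ((1559961 - 1288448) - 899252)) = 2400486/(-861281 + (271513 - 899252)) = 2400486/(-861281 - 627739) = 2400486/(-1489020) = 2400486*(-1/1489020) = -400081/248170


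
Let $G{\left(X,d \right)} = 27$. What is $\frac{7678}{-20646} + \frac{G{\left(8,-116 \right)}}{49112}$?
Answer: $- \frac{188262247}{506983176} \approx -0.37134$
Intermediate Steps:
$\frac{7678}{-20646} + \frac{G{\left(8,-116 \right)}}{49112} = \frac{7678}{-20646} + \frac{27}{49112} = 7678 \left(- \frac{1}{20646}\right) + 27 \cdot \frac{1}{49112} = - \frac{3839}{10323} + \frac{27}{49112} = - \frac{188262247}{506983176}$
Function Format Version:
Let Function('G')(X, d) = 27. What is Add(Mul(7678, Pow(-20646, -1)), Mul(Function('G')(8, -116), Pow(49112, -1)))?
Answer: Rational(-188262247, 506983176) ≈ -0.37134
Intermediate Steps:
Add(Mul(7678, Pow(-20646, -1)), Mul(Function('G')(8, -116), Pow(49112, -1))) = Add(Mul(7678, Pow(-20646, -1)), Mul(27, Pow(49112, -1))) = Add(Mul(7678, Rational(-1, 20646)), Mul(27, Rational(1, 49112))) = Add(Rational(-3839, 10323), Rational(27, 49112)) = Rational(-188262247, 506983176)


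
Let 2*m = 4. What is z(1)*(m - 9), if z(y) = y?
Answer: -7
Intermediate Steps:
m = 2 (m = (½)*4 = 2)
z(1)*(m - 9) = 1*(2 - 9) = 1*(-7) = -7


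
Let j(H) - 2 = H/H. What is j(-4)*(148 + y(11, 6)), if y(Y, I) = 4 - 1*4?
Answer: 444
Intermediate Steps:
y(Y, I) = 0 (y(Y, I) = 4 - 4 = 0)
j(H) = 3 (j(H) = 2 + H/H = 2 + 1 = 3)
j(-4)*(148 + y(11, 6)) = 3*(148 + 0) = 3*148 = 444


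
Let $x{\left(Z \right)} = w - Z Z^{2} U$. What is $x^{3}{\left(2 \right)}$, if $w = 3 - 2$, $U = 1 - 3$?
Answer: $4913$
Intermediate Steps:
$U = -2$
$w = 1$
$x{\left(Z \right)} = 1 + 2 Z^{3}$ ($x{\left(Z \right)} = 1 - Z Z^{2} \left(-2\right) = 1 - Z^{3} \left(-2\right) = 1 - - 2 Z^{3} = 1 + 2 Z^{3}$)
$x^{3}{\left(2 \right)} = \left(1 + 2 \cdot 2^{3}\right)^{3} = \left(1 + 2 \cdot 8\right)^{3} = \left(1 + 16\right)^{3} = 17^{3} = 4913$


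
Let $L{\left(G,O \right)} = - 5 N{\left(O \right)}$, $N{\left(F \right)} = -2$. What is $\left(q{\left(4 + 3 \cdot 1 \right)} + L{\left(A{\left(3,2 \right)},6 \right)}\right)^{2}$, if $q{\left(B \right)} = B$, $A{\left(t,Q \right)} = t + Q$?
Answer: $289$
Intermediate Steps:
$A{\left(t,Q \right)} = Q + t$
$L{\left(G,O \right)} = 10$ ($L{\left(G,O \right)} = \left(-5\right) \left(-2\right) = 10$)
$\left(q{\left(4 + 3 \cdot 1 \right)} + L{\left(A{\left(3,2 \right)},6 \right)}\right)^{2} = \left(\left(4 + 3 \cdot 1\right) + 10\right)^{2} = \left(\left(4 + 3\right) + 10\right)^{2} = \left(7 + 10\right)^{2} = 17^{2} = 289$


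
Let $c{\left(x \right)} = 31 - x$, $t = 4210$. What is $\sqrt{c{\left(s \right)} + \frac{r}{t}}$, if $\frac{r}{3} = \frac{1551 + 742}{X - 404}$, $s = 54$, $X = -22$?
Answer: $\frac{3 i \sqrt{228369780735}}{298910} \approx 4.7962 i$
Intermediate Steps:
$r = - \frac{2293}{142}$ ($r = 3 \frac{1551 + 742}{-22 - 404} = 3 \frac{2293}{-426} = 3 \cdot 2293 \left(- \frac{1}{426}\right) = 3 \left(- \frac{2293}{426}\right) = - \frac{2293}{142} \approx -16.148$)
$\sqrt{c{\left(s \right)} + \frac{r}{t}} = \sqrt{\left(31 - 54\right) - \frac{2293}{142 \cdot 4210}} = \sqrt{\left(31 - 54\right) - \frac{2293}{597820}} = \sqrt{-23 - \frac{2293}{597820}} = \sqrt{- \frac{13752153}{597820}} = \frac{3 i \sqrt{228369780735}}{298910}$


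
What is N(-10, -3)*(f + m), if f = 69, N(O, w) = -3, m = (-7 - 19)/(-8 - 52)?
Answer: -2083/10 ≈ -208.30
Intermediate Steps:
m = 13/30 (m = -26/(-60) = -26*(-1/60) = 13/30 ≈ 0.43333)
N(-10, -3)*(f + m) = -3*(69 + 13/30) = -3*2083/30 = -2083/10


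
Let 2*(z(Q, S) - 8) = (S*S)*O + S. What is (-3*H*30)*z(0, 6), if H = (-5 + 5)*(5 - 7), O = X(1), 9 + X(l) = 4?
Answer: 0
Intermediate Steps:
X(l) = -5 (X(l) = -9 + 4 = -5)
O = -5
H = 0 (H = 0*(-2) = 0)
z(Q, S) = 8 + S/2 - 5*S**2/2 (z(Q, S) = 8 + ((S*S)*(-5) + S)/2 = 8 + (S**2*(-5) + S)/2 = 8 + (-5*S**2 + S)/2 = 8 + (S - 5*S**2)/2 = 8 + (S/2 - 5*S**2/2) = 8 + S/2 - 5*S**2/2)
(-3*H*30)*z(0, 6) = (-3*0*30)*(8 + (1/2)*6 - 5/2*6**2) = (0*30)*(8 + 3 - 5/2*36) = 0*(8 + 3 - 90) = 0*(-79) = 0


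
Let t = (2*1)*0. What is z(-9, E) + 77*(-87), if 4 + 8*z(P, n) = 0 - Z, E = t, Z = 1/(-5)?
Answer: -267979/40 ≈ -6699.5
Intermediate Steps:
Z = -1/5 ≈ -0.20000
t = 0 (t = 2*0 = 0)
E = 0
z(P, n) = -19/40 (z(P, n) = -1/2 + (0 - 1*(-1/5))/8 = -1/2 + (0 + 1/5)/8 = -1/2 + (1/8)*(1/5) = -1/2 + 1/40 = -19/40)
z(-9, E) + 77*(-87) = -19/40 + 77*(-87) = -19/40 - 6699 = -267979/40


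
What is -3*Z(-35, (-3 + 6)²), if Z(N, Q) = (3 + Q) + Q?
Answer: -63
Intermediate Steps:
Z(N, Q) = 3 + 2*Q
-3*Z(-35, (-3 + 6)²) = -3*(3 + 2*(-3 + 6)²) = -3*(3 + 2*3²) = -3*(3 + 2*9) = -3*(3 + 18) = -3*21 = -63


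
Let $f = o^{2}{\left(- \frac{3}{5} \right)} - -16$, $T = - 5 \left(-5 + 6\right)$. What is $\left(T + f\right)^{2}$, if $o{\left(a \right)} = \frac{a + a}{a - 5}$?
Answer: $\frac{4687225}{38416} \approx 122.01$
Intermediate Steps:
$o{\left(a \right)} = \frac{2 a}{-5 + a}$
$T = -5$ ($T = \left(-5\right) 1 = -5$)
$f = \frac{3145}{196}$ ($f = \left(\frac{2 \left(- \frac{3}{5}\right)}{-5 - \frac{3}{5}}\right)^{2} - -16 = \left(\frac{2 \left(\left(-3\right) \frac{1}{5}\right)}{-5 - \frac{3}{5}}\right)^{2} + 16 = \left(2 \left(- \frac{3}{5}\right) \frac{1}{-5 - \frac{3}{5}}\right)^{2} + 16 = \left(2 \left(- \frac{3}{5}\right) \frac{1}{- \frac{28}{5}}\right)^{2} + 16 = \left(2 \left(- \frac{3}{5}\right) \left(- \frac{5}{28}\right)\right)^{2} + 16 = \left(\frac{3}{14}\right)^{2} + 16 = \frac{9}{196} + 16 = \frac{3145}{196} \approx 16.046$)
$\left(T + f\right)^{2} = \left(-5 + \frac{3145}{196}\right)^{2} = \left(\frac{2165}{196}\right)^{2} = \frac{4687225}{38416}$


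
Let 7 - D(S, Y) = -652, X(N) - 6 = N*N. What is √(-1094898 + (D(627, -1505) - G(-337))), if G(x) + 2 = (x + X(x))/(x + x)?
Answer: 25*I*√198803714/337 ≈ 1046.0*I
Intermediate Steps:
X(N) = 6 + N² (X(N) = 6 + N*N = 6 + N²)
D(S, Y) = 659 (D(S, Y) = 7 - 1*(-652) = 7 + 652 = 659)
G(x) = -2 + (6 + x + x²)/(2*x) (G(x) = -2 + (x + (6 + x²))/(x + x) = -2 + (6 + x + x²)/((2*x)) = -2 + (6 + x + x²)*(1/(2*x)) = -2 + (6 + x + x²)/(2*x))
√(-1094898 + (D(627, -1505) - G(-337))) = √(-1094898 + (659 - (-3/2 + (½)*(-337) + 3/(-337)))) = √(-1094898 + (659 - (-3/2 - 337/2 + 3*(-1/337)))) = √(-1094898 + (659 - (-3/2 - 337/2 - 3/337))) = √(-1094898 + (659 - 1*(-57293/337))) = √(-1094898 + (659 + 57293/337)) = √(-1094898 + 279376/337) = √(-368701250/337) = 25*I*√198803714/337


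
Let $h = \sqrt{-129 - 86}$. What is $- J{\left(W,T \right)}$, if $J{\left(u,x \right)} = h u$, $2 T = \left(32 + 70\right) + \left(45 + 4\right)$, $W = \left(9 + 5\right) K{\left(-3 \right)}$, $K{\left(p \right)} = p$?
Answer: $42 i \sqrt{215} \approx 615.84 i$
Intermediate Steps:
$h = i \sqrt{215}$ ($h = \sqrt{-215} = i \sqrt{215} \approx 14.663 i$)
$W = -42$ ($W = \left(9 + 5\right) \left(-3\right) = 14 \left(-3\right) = -42$)
$T = \frac{151}{2}$ ($T = \frac{\left(32 + 70\right) + \left(45 + 4\right)}{2} = \frac{102 + 49}{2} = \frac{1}{2} \cdot 151 = \frac{151}{2} \approx 75.5$)
$J{\left(u,x \right)} = i u \sqrt{215}$ ($J{\left(u,x \right)} = i \sqrt{215} u = i u \sqrt{215}$)
$- J{\left(W,T \right)} = - i \left(-42\right) \sqrt{215} = - \left(-42\right) i \sqrt{215} = 42 i \sqrt{215}$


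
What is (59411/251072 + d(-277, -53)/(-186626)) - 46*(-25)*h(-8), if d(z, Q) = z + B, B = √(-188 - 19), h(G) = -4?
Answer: -107764516473485/23428281536 - 3*I*√23/186626 ≈ -4599.8 - 7.7093e-5*I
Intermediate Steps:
B = 3*I*√23 (B = √(-207) = 3*I*√23 ≈ 14.387*I)
d(z, Q) = z + 3*I*√23
(59411/251072 + d(-277, -53)/(-186626)) - 46*(-25)*h(-8) = (59411/251072 + (-277 + 3*I*√23)/(-186626)) - 46*(-25)*(-4) = (59411*(1/251072) + (-277 + 3*I*√23)*(-1/186626)) - (-1150)*(-4) = (59411/251072 + (277/186626 - 3*I*√23/186626)) - 1*4600 = (5578592115/23428281536 - 3*I*√23/186626) - 4600 = -107764516473485/23428281536 - 3*I*√23/186626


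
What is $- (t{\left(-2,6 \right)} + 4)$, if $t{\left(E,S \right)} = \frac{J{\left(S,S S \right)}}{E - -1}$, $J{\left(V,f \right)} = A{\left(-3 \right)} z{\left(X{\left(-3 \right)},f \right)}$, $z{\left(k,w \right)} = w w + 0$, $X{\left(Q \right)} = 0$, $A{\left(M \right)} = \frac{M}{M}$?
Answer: $1292$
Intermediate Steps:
$A{\left(M \right)} = 1$
$z{\left(k,w \right)} = w^{2}$ ($z{\left(k,w \right)} = w^{2} + 0 = w^{2}$)
$J{\left(V,f \right)} = f^{2}$ ($J{\left(V,f \right)} = 1 f^{2} = f^{2}$)
$t{\left(E,S \right)} = \frac{S^{4}}{1 + E}$ ($t{\left(E,S \right)} = \frac{\left(S S\right)^{2}}{E - -1} = \frac{\left(S^{2}\right)^{2}}{E + 1} = \frac{S^{4}}{1 + E}$)
$- (t{\left(-2,6 \right)} + 4) = - (\frac{6^{4}}{1 - 2} + 4) = - (\frac{1296}{-1} + 4) = - (1296 \left(-1\right) + 4) = - (-1296 + 4) = \left(-1\right) \left(-1292\right) = 1292$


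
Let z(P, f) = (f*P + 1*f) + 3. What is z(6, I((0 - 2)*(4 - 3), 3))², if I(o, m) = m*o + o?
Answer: 2809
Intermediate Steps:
I(o, m) = o + m*o
z(P, f) = 3 + f + P*f (z(P, f) = (P*f + f) + 3 = (f + P*f) + 3 = 3 + f + P*f)
z(6, I((0 - 2)*(4 - 3), 3))² = (3 + ((0 - 2)*(4 - 3))*(1 + 3) + 6*(((0 - 2)*(4 - 3))*(1 + 3)))² = (3 - 2*1*4 + 6*(-2*1*4))² = (3 - 2*4 + 6*(-2*4))² = (3 - 8 + 6*(-8))² = (3 - 8 - 48)² = (-53)² = 2809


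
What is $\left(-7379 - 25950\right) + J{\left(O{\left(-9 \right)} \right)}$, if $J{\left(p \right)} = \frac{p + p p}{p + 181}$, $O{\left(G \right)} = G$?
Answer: $- \frac{1433129}{43} \approx -33329.0$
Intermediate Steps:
$J{\left(p \right)} = \frac{p + p^{2}}{181 + p}$
$\left(-7379 - 25950\right) + J{\left(O{\left(-9 \right)} \right)} = \left(-7379 - 25950\right) - \frac{9 \left(1 - 9\right)}{181 - 9} = -33329 - 9 \cdot \frac{1}{172} \left(-8\right) = -33329 - \frac{9}{172} \left(-8\right) = -33329 + \frac{18}{43} = - \frac{1433129}{43}$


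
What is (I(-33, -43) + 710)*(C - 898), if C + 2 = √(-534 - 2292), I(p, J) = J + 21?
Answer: -619200 + 2064*I*√314 ≈ -6.192e+5 + 36574.0*I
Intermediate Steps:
I(p, J) = 21 + J
C = -2 + 3*I*√314 (C = -2 + √(-534 - 2292) = -2 + √(-2826) = -2 + 3*I*√314 ≈ -2.0 + 53.16*I)
(I(-33, -43) + 710)*(C - 898) = ((21 - 43) + 710)*((-2 + 3*I*√314) - 898) = (-22 + 710)*(-900 + 3*I*√314) = 688*(-900 + 3*I*√314) = -619200 + 2064*I*√314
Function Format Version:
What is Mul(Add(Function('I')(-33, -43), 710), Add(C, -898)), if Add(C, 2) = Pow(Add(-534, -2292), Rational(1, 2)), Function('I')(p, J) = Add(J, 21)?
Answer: Add(-619200, Mul(2064, I, Pow(314, Rational(1, 2)))) ≈ Add(-6.1920e+5, Mul(36574., I))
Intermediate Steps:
Function('I')(p, J) = Add(21, J)
C = Add(-2, Mul(3, I, Pow(314, Rational(1, 2)))) (C = Add(-2, Pow(Add(-534, -2292), Rational(1, 2))) = Add(-2, Pow(-2826, Rational(1, 2))) = Add(-2, Mul(3, I, Pow(314, Rational(1, 2)))) ≈ Add(-2.0000, Mul(53.160, I)))
Mul(Add(Function('I')(-33, -43), 710), Add(C, -898)) = Mul(Add(Add(21, -43), 710), Add(Add(-2, Mul(3, I, Pow(314, Rational(1, 2)))), -898)) = Mul(Add(-22, 710), Add(-900, Mul(3, I, Pow(314, Rational(1, 2))))) = Mul(688, Add(-900, Mul(3, I, Pow(314, Rational(1, 2))))) = Add(-619200, Mul(2064, I, Pow(314, Rational(1, 2))))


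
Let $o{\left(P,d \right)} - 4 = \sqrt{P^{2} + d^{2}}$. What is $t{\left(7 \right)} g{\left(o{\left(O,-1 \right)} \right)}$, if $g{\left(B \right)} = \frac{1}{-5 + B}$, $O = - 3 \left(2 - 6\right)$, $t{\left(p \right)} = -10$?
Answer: $- \frac{5}{72} - \frac{5 \sqrt{145}}{72} \approx -0.90567$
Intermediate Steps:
$O = 12$ ($O = - 3 \left(2 - 6\right) = \left(-3\right) \left(-4\right) = 12$)
$o{\left(P,d \right)} = 4 + \sqrt{P^{2} + d^{2}}$
$t{\left(7 \right)} g{\left(o{\left(O,-1 \right)} \right)} = - \frac{10}{-5 + \left(4 + \sqrt{12^{2} + \left(-1\right)^{2}}\right)} = - \frac{10}{-5 + \left(4 + \sqrt{144 + 1}\right)} = - \frac{10}{-5 + \left(4 + \sqrt{145}\right)} = - \frac{10}{-1 + \sqrt{145}}$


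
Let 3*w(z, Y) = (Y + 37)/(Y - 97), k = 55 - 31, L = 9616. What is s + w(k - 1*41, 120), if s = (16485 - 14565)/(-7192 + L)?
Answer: 21377/6969 ≈ 3.0674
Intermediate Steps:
k = 24
w(z, Y) = (37 + Y)/(3*(-97 + Y)) (w(z, Y) = ((Y + 37)/(Y - 97))/3 = ((37 + Y)/(-97 + Y))/3 = (37 + Y)/(3*(-97 + Y)))
s = 80/101 (s = (16485 - 14565)/(-7192 + 9616) = 1920/2424 = 1920*(1/2424) = 80/101 ≈ 0.79208)
s + w(k - 1*41, 120) = 80/101 + (37 + 120)/(3*(-97 + 120)) = 80/101 + (⅓)*157/23 = 80/101 + (⅓)*(1/23)*157 = 80/101 + 157/69 = 21377/6969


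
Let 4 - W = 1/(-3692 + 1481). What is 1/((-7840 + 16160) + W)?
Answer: 2211/18404365 ≈ 0.00012013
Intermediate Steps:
W = 8845/2211 (W = 4 - 1/(-3692 + 1481) = 4 - 1/(-2211) = 4 - 1*(-1/2211) = 4 + 1/2211 = 8845/2211 ≈ 4.0005)
1/((-7840 + 16160) + W) = 1/((-7840 + 16160) + 8845/2211) = 1/(8320 + 8845/2211) = 1/(18404365/2211) = 2211/18404365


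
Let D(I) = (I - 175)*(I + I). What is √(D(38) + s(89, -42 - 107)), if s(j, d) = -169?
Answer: I*√10581 ≈ 102.86*I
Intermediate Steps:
D(I) = 2*I*(-175 + I) (D(I) = (-175 + I)*(2*I) = 2*I*(-175 + I))
√(D(38) + s(89, -42 - 107)) = √(2*38*(-175 + 38) - 169) = √(2*38*(-137) - 169) = √(-10412 - 169) = √(-10581) = I*√10581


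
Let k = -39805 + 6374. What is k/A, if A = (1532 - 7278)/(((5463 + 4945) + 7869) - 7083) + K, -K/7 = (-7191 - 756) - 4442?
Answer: -187113307/485385758 ≈ -0.38549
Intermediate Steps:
K = 86723 (K = -7*((-7191 - 756) - 4442) = -7*(-7947 - 4442) = -7*(-12389) = 86723)
k = -33431
A = 485385758/5597 (A = (1532 - 7278)/(((5463 + 4945) + 7869) - 7083) + 86723 = -5746/((10408 + 7869) - 7083) + 86723 = -5746/(18277 - 7083) + 86723 = -5746/11194 + 86723 = -5746*1/11194 + 86723 = -2873/5597 + 86723 = 485385758/5597 ≈ 86723.)
k/A = -33431/485385758/5597 = -33431*5597/485385758 = -187113307/485385758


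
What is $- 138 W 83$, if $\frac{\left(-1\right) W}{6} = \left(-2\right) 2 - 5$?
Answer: $-618516$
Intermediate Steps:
$W = 54$ ($W = - 6 \left(\left(-2\right) 2 - 5\right) = - 6 \left(-4 - 5\right) = \left(-6\right) \left(-9\right) = 54$)
$- 138 W 83 = \left(-138\right) 54 \cdot 83 = \left(-7452\right) 83 = -618516$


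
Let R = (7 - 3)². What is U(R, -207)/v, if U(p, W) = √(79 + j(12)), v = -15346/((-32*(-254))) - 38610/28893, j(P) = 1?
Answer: -156561536*√5/126202343 ≈ -2.7740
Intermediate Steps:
v = -126202343/39140384 (v = -15346/8128 - 38610*1/28893 = -15346*1/8128 - 12870/9631 = -7673/4064 - 12870/9631 = -126202343/39140384 ≈ -3.2243)
R = 16 (R = 4² = 16)
U(p, W) = 4*√5 (U(p, W) = √(79 + 1) = √80 = 4*√5)
U(R, -207)/v = (4*√5)/(-126202343/39140384) = (4*√5)*(-39140384/126202343) = -156561536*√5/126202343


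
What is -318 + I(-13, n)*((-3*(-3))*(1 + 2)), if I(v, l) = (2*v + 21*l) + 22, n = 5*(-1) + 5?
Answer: -426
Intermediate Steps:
n = 0 (n = -5 + 5 = 0)
I(v, l) = 22 + 2*v + 21*l
-318 + I(-13, n)*((-3*(-3))*(1 + 2)) = -318 + (22 + 2*(-13) + 21*0)*((-3*(-3))*(1 + 2)) = -318 + (22 - 26 + 0)*(9*3) = -318 - 4*27 = -318 - 108 = -426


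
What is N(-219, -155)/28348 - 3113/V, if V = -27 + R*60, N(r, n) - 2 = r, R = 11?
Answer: -88384685/17944284 ≈ -4.9255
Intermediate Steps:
N(r, n) = 2 + r
V = 633 (V = -27 + 11*60 = -27 + 660 = 633)
N(-219, -155)/28348 - 3113/V = (2 - 219)/28348 - 3113/633 = -217*1/28348 - 3113*1/633 = -217/28348 - 3113/633 = -88384685/17944284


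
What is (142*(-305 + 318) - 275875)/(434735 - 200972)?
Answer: -91343/77921 ≈ -1.1723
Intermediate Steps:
(142*(-305 + 318) - 275875)/(434735 - 200972) = (142*13 - 275875)/233763 = (1846 - 275875)*(1/233763) = -274029*1/233763 = -91343/77921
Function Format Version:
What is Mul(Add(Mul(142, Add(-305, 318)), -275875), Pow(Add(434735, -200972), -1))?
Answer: Rational(-91343, 77921) ≈ -1.1723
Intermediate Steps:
Mul(Add(Mul(142, Add(-305, 318)), -275875), Pow(Add(434735, -200972), -1)) = Mul(Add(Mul(142, 13), -275875), Pow(233763, -1)) = Mul(Add(1846, -275875), Rational(1, 233763)) = Mul(-274029, Rational(1, 233763)) = Rational(-91343, 77921)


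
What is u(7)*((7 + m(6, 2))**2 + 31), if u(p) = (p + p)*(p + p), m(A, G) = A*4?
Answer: 194432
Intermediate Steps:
m(A, G) = 4*A
u(p) = 4*p**2 (u(p) = (2*p)*(2*p) = 4*p**2)
u(7)*((7 + m(6, 2))**2 + 31) = (4*7**2)*((7 + 4*6)**2 + 31) = (4*49)*((7 + 24)**2 + 31) = 196*(31**2 + 31) = 196*(961 + 31) = 196*992 = 194432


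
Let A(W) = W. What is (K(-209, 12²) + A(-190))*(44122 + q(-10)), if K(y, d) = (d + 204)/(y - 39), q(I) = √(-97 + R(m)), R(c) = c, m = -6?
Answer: -261797887/31 - 11867*I*√103/62 ≈ -8.4451e+6 - 1942.5*I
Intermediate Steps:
q(I) = I*√103 (q(I) = √(-97 - 6) = √(-103) = I*√103)
K(y, d) = (204 + d)/(-39 + y)
(K(-209, 12²) + A(-190))*(44122 + q(-10)) = ((204 + 12²)/(-39 - 209) - 190)*(44122 + I*√103) = ((204 + 144)/(-248) - 190)*(44122 + I*√103) = (-1/248*348 - 190)*(44122 + I*√103) = (-87/62 - 190)*(44122 + I*√103) = -11867*(44122 + I*√103)/62 = -261797887/31 - 11867*I*√103/62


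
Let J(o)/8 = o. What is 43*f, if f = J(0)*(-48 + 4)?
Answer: 0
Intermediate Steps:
J(o) = 8*o
f = 0 (f = (8*0)*(-48 + 4) = 0*(-44) = 0)
43*f = 43*0 = 0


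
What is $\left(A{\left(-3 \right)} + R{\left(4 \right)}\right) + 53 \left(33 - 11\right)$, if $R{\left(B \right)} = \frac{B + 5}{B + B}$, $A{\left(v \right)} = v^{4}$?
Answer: $\frac{9985}{8} \approx 1248.1$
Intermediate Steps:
$R{\left(B \right)} = \frac{5 + B}{2 B}$
$\left(A{\left(-3 \right)} + R{\left(4 \right)}\right) + 53 \left(33 - 11\right) = \left(\left(-3\right)^{4} + \frac{5 + 4}{2 \cdot 4}\right) + 53 \left(33 - 11\right) = \left(81 + \frac{1}{2} \cdot \frac{1}{4} \cdot 9\right) + 53 \cdot 22 = \left(81 + \frac{9}{8}\right) + 1166 = \frac{657}{8} + 1166 = \frac{9985}{8}$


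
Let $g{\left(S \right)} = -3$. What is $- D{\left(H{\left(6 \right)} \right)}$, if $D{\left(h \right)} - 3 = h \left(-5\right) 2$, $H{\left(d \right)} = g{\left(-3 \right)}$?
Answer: $-33$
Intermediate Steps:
$H{\left(d \right)} = -3$
$D{\left(h \right)} = 3 - 10 h$ ($D{\left(h \right)} = 3 + h \left(-5\right) 2 = 3 + - 5 h 2 = 3 - 10 h$)
$- D{\left(H{\left(6 \right)} \right)} = - (3 - -30) = - (3 + 30) = \left(-1\right) 33 = -33$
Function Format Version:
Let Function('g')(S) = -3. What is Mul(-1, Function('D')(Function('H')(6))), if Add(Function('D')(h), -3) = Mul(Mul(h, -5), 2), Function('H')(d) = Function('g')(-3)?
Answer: -33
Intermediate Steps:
Function('H')(d) = -3
Function('D')(h) = Add(3, Mul(-10, h)) (Function('D')(h) = Add(3, Mul(Mul(h, -5), 2)) = Add(3, Mul(Mul(-5, h), 2)) = Add(3, Mul(-10, h)))
Mul(-1, Function('D')(Function('H')(6))) = Mul(-1, Add(3, Mul(-10, -3))) = Mul(-1, Add(3, 30)) = Mul(-1, 33) = -33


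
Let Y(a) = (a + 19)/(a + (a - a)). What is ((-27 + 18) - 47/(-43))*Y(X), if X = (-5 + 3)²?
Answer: -1955/43 ≈ -45.465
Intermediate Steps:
X = 4 (X = (-2)² = 4)
Y(a) = (19 + a)/a (Y(a) = (19 + a)/(a + 0) = (19 + a)/a)
((-27 + 18) - 47/(-43))*Y(X) = ((-27 + 18) - 47/(-43))*((19 + 4)/4) = (-9 - 47*(-1/43))*((¼)*23) = (-9 + 47/43)*(23/4) = -340/43*23/4 = -1955/43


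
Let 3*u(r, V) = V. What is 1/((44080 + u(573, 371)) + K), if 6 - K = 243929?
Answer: -3/599158 ≈ -5.0070e-6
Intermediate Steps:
K = -243923 (K = 6 - 1*243929 = 6 - 243929 = -243923)
u(r, V) = V/3
1/((44080 + u(573, 371)) + K) = 1/((44080 + (⅓)*371) - 243923) = 1/((44080 + 371/3) - 243923) = 1/(132611/3 - 243923) = 1/(-599158/3) = -3/599158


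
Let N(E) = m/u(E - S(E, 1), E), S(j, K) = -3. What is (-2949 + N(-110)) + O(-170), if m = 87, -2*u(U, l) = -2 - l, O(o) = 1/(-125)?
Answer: -6638893/2250 ≈ -2950.6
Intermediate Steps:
O(o) = -1/125
u(U, l) = 1 + l/2 (u(U, l) = -(-2 - l)/2 = 1 + l/2)
N(E) = 87/(1 + E/2)
(-2949 + N(-110)) + O(-170) = (-2949 + 174/(2 - 110)) - 1/125 = (-2949 + 174/(-108)) - 1/125 = (-2949 + 174*(-1/108)) - 1/125 = (-2949 - 29/18) - 1/125 = -53111/18 - 1/125 = -6638893/2250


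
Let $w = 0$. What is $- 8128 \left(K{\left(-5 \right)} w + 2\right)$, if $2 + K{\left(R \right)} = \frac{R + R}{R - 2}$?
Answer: $-16256$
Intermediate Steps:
$K{\left(R \right)} = -2 + \frac{2 R}{-2 + R}$ ($K{\left(R \right)} = -2 + \frac{R + R}{R - 2} = -2 + \frac{2 R}{-2 + R}$)
$- 8128 \left(K{\left(-5 \right)} w + 2\right) = - 8128 \left(\frac{4}{-2 - 5} \cdot 0 + 2\right) = - 8128 \left(\frac{4}{-7} \cdot 0 + 2\right) = - 8128 \left(4 \left(- \frac{1}{7}\right) 0 + 2\right) = - 8128 \left(\left(- \frac{4}{7}\right) 0 + 2\right) = - 8128 \left(0 + 2\right) = \left(-8128\right) 2 = -16256$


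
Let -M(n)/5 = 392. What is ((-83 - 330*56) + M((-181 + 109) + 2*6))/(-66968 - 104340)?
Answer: 20523/171308 ≈ 0.11980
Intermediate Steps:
M(n) = -1960 (M(n) = -5*392 = -1960)
((-83 - 330*56) + M((-181 + 109) + 2*6))/(-66968 - 104340) = ((-83 - 330*56) - 1960)/(-66968 - 104340) = ((-83 - 18480) - 1960)/(-171308) = (-18563 - 1960)*(-1/171308) = -20523*(-1/171308) = 20523/171308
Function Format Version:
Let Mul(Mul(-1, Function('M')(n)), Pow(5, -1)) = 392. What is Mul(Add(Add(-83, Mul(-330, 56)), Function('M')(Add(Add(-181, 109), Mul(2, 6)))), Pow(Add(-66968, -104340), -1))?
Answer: Rational(20523, 171308) ≈ 0.11980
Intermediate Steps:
Function('M')(n) = -1960 (Function('M')(n) = Mul(-5, 392) = -1960)
Mul(Add(Add(-83, Mul(-330, 56)), Function('M')(Add(Add(-181, 109), Mul(2, 6)))), Pow(Add(-66968, -104340), -1)) = Mul(Add(Add(-83, Mul(-330, 56)), -1960), Pow(Add(-66968, -104340), -1)) = Mul(Add(Add(-83, -18480), -1960), Pow(-171308, -1)) = Mul(Add(-18563, -1960), Rational(-1, 171308)) = Mul(-20523, Rational(-1, 171308)) = Rational(20523, 171308)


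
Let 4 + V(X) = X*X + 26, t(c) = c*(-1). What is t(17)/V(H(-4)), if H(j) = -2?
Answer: -17/26 ≈ -0.65385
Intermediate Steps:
t(c) = -c
V(X) = 22 + X**2 (V(X) = -4 + (X*X + 26) = -4 + (X**2 + 26) = -4 + (26 + X**2) = 22 + X**2)
t(17)/V(H(-4)) = (-1*17)/(22 + (-2)**2) = -17/(22 + 4) = -17/26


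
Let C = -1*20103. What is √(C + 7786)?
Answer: I*√12317 ≈ 110.98*I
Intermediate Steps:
C = -20103
√(C + 7786) = √(-20103 + 7786) = √(-12317) = I*√12317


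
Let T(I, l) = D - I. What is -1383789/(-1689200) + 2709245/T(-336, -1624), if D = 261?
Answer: 4577282776033/1008452400 ≈ 4538.9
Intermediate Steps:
T(I, l) = 261 - I
-1383789/(-1689200) + 2709245/T(-336, -1624) = -1383789/(-1689200) + 2709245/(261 - 1*(-336)) = -1383789*(-1/1689200) + 2709245/(261 + 336) = 1383789/1689200 + 2709245/597 = 4577282776033/1008452400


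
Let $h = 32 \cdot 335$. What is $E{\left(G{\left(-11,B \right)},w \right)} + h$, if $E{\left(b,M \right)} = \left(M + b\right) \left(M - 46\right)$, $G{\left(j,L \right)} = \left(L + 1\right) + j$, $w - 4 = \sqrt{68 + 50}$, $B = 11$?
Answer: $10628 - 37 \sqrt{118} \approx 10226.0$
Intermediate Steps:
$w = 4 + \sqrt{118}$ ($w = 4 + \sqrt{68 + 50} = 4 + \sqrt{118} \approx 14.863$)
$G{\left(j,L \right)} = 1 + L + j$ ($G{\left(j,L \right)} = \left(1 + L\right) + j = 1 + L + j$)
$E{\left(b,M \right)} = \left(-46 + M\right) \left(M + b\right)$ ($E{\left(b,M \right)} = \left(M + b\right) \left(-46 + M\right) = \left(-46 + M\right) \left(M + b\right)$)
$h = 10720$
$E{\left(G{\left(-11,B \right)},w \right)} + h = \left(\left(4 + \sqrt{118}\right)^{2} - 46 \left(4 + \sqrt{118}\right) - 46 \left(1 + 11 - 11\right) + \left(4 + \sqrt{118}\right) \left(1 + 11 - 11\right)\right) + 10720 = \left(\left(4 + \sqrt{118}\right)^{2} - \left(184 + 46 \sqrt{118}\right) - 46 + \left(4 + \sqrt{118}\right) 1\right) + 10720 = \left(\left(4 + \sqrt{118}\right)^{2} - \left(184 + 46 \sqrt{118}\right) - 46 + \left(4 + \sqrt{118}\right)\right) + 10720 = \left(-226 + \left(4 + \sqrt{118}\right)^{2} - 45 \sqrt{118}\right) + 10720 = 10494 + \left(4 + \sqrt{118}\right)^{2} - 45 \sqrt{118}$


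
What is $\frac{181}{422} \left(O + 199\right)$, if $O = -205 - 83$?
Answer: $- \frac{16109}{422} \approx -38.173$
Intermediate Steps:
$O = -288$
$\frac{181}{422} \left(O + 199\right) = \frac{181}{422} \left(-288 + 199\right) = 181 \cdot \frac{1}{422} \left(-89\right) = \frac{181}{422} \left(-89\right) = - \frac{16109}{422}$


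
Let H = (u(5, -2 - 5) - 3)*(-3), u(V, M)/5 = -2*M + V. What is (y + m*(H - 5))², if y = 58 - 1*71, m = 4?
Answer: 1292769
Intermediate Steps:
u(V, M) = -10*M + 5*V (u(V, M) = 5*(-2*M + V) = 5*(V - 2*M) = -10*M + 5*V)
y = -13 (y = 58 - 71 = -13)
H = -276 (H = ((-10*(-2 - 5) + 5*5) - 3)*(-3) = ((-10*(-7) + 25) - 3)*(-3) = ((70 + 25) - 3)*(-3) = (95 - 3)*(-3) = 92*(-3) = -276)
(y + m*(H - 5))² = (-13 + 4*(-276 - 5))² = (-13 + 4*(-281))² = (-13 - 1124)² = (-1137)² = 1292769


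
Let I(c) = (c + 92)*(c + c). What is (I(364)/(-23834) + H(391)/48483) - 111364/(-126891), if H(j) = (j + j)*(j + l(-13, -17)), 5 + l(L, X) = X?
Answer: -57828227973058/8146006173189 ≈ -7.0990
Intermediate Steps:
l(L, X) = -5 + X
I(c) = 2*c*(92 + c) (I(c) = (92 + c)*(2*c) = 2*c*(92 + c))
H(j) = 2*j*(-22 + j) (H(j) = (j + j)*(j + (-5 - 17)) = (2*j)*(j - 22) = (2*j)*(-22 + j) = 2*j*(-22 + j))
(I(364)/(-23834) + H(391)/48483) - 111364/(-126891) = ((2*364*(92 + 364))/(-23834) + (2*391*(-22 + 391))/48483) - 111364/(-126891) = ((2*364*456)*(-1/23834) + (2*391*369)*(1/48483)) - 111364*(-1/126891) = (331968*(-1/23834) + 288558*(1/48483)) + 111364/126891 = (-165984/11917 + 32062/5387) + 111364/126891 = -512072954/64196879 + 111364/126891 = -57828227973058/8146006173189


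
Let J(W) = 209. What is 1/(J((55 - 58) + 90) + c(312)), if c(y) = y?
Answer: 1/521 ≈ 0.0019194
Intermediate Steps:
1/(J((55 - 58) + 90) + c(312)) = 1/(209 + 312) = 1/521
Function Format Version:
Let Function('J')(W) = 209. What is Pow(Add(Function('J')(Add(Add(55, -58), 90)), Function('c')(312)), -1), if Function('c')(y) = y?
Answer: Rational(1, 521) ≈ 0.0019194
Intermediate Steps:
Pow(Add(Function('J')(Add(Add(55, -58), 90)), Function('c')(312)), -1) = Pow(Add(209, 312), -1) = Pow(521, -1) = Rational(1, 521)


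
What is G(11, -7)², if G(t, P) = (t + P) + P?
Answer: 9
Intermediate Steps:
G(t, P) = t + 2*P (G(t, P) = (P + t) + P = t + 2*P)
G(11, -7)² = (11 + 2*(-7))² = (11 - 14)² = (-3)² = 9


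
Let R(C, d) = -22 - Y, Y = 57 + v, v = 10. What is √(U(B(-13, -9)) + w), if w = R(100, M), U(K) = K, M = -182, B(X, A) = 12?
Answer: I*√77 ≈ 8.775*I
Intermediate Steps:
Y = 67 (Y = 57 + 10 = 67)
R(C, d) = -89 (R(C, d) = -22 - 1*67 = -22 - 67 = -89)
w = -89
√(U(B(-13, -9)) + w) = √(12 - 89) = √(-77) = I*√77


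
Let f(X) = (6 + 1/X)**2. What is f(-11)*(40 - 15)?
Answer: 105625/121 ≈ 872.93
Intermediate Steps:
f(-11)*(40 - 15) = ((1 + 6*(-11))**2/(-11)**2)*(40 - 15) = ((1 - 66)**2/121)*25 = ((1/121)*(-65)**2)*25 = ((1/121)*4225)*25 = (4225/121)*25 = 105625/121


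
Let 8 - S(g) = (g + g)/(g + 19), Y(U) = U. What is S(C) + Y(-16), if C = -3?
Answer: -61/8 ≈ -7.6250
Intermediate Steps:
S(g) = 8 - 2*g/(19 + g) (S(g) = 8 - (g + g)/(g + 19) = 8 - 2*g/(19 + g))
S(C) + Y(-16) = 2*(76 + 3*(-3))/(19 - 3) - 16 = 2*(76 - 9)/16 - 16 = 2*(1/16)*67 - 16 = 67/8 - 16 = -61/8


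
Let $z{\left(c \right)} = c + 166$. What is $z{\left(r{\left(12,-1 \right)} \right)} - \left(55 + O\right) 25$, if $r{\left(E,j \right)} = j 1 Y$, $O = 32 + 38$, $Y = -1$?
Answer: $-2958$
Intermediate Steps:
$O = 70$
$r{\left(E,j \right)} = - j$ ($r{\left(E,j \right)} = j 1 \left(-1\right) = j \left(-1\right) = - j$)
$z{\left(c \right)} = 166 + c$
$z{\left(r{\left(12,-1 \right)} \right)} - \left(55 + O\right) 25 = \left(166 - -1\right) - \left(55 + 70\right) 25 = \left(166 + 1\right) - 125 \cdot 25 = 167 - 3125 = -2958$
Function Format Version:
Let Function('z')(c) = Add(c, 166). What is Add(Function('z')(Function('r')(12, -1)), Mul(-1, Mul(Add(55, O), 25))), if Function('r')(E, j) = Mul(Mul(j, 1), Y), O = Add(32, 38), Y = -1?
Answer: -2958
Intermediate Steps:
O = 70
Function('r')(E, j) = Mul(-1, j) (Function('r')(E, j) = Mul(Mul(j, 1), -1) = Mul(j, -1) = Mul(-1, j))
Function('z')(c) = Add(166, c)
Add(Function('z')(Function('r')(12, -1)), Mul(-1, Mul(Add(55, O), 25))) = Add(Add(166, Mul(-1, -1)), Mul(-1, Mul(Add(55, 70), 25))) = Add(Add(166, 1), Mul(-1, Mul(125, 25))) = Add(167, Mul(-1, 3125)) = Add(167, -3125) = -2958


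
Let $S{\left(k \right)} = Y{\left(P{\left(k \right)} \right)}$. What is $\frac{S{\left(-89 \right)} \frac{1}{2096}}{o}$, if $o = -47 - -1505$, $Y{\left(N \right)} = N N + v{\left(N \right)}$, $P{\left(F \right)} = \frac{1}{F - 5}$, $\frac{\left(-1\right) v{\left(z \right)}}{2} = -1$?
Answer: $\frac{5891}{9000844416} \approx 6.5449 \cdot 10^{-7}$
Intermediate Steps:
$v{\left(z \right)} = 2$ ($v{\left(z \right)} = \left(-2\right) \left(-1\right) = 2$)
$P{\left(F \right)} = \frac{1}{-5 + F}$
$Y{\left(N \right)} = 2 + N^{2}$ ($Y{\left(N \right)} = N N + 2 = N^{2} + 2 = 2 + N^{2}$)
$S{\left(k \right)} = 2 + \frac{1}{\left(-5 + k\right)^{2}}$ ($S{\left(k \right)} = 2 + \left(\frac{1}{-5 + k}\right)^{2} = 2 + \frac{1}{\left(-5 + k\right)^{2}}$)
$o = 1458$ ($o = -47 + 1505 = 1458$)
$\frac{S{\left(-89 \right)} \frac{1}{2096}}{o} = \frac{\left(2 + \frac{1}{\left(-5 - 89\right)^{2}}\right) \frac{1}{2096}}{1458} = \left(2 + \frac{1}{8836}\right) \frac{1}{2096} \cdot \frac{1}{1458} = \frac{17673}{8836} \cdot \frac{1}{2096} \cdot \frac{1}{1458} = \frac{17673}{18520256} \cdot \frac{1}{1458} = \frac{5891}{9000844416}$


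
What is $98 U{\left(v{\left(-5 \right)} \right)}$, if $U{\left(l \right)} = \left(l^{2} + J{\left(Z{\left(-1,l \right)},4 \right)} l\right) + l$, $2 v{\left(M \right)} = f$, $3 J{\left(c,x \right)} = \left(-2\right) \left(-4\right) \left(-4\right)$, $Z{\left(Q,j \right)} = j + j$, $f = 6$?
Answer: $-1960$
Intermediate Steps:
$Z{\left(Q,j \right)} = 2 j$
$J{\left(c,x \right)} = - \frac{32}{3}$ ($J{\left(c,x \right)} = \frac{\left(-2\right) \left(-4\right) \left(-4\right)}{3} = \frac{8 \left(-4\right)}{3} = \frac{1}{3} \left(-32\right) = - \frac{32}{3}$)
$v{\left(M \right)} = 3$ ($v{\left(M \right)} = \frac{1}{2} \cdot 6 = 3$)
$U{\left(l \right)} = l^{2} - \frac{29 l}{3}$ ($U{\left(l \right)} = \left(l^{2} - \frac{32 l}{3}\right) + l = l^{2} - \frac{29 l}{3}$)
$98 U{\left(v{\left(-5 \right)} \right)} = 98 \cdot \frac{1}{3} \cdot 3 \left(-29 + 3 \cdot 3\right) = 98 \cdot \frac{1}{3} \cdot 3 \left(-29 + 9\right) = 98 \cdot \frac{1}{3} \cdot 3 \left(-20\right) = 98 \left(-20\right) = -1960$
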